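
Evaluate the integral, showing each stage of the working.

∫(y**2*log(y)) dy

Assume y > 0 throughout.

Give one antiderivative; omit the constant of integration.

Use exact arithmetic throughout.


Step 1. Integrate ∫(y**2*log(y)) dy by parts with u = log(y), dv = (y**2) dy, so v = y**3/3 [assuming y > 0]: now y**3*log(y)/3 + ∫(-y**2/3) dy.
Step 2. Evaluate the standard form: now y**3*log(y)/3 - y**3/9.
Answer: y**3*log(y)/3 - y**3/9.


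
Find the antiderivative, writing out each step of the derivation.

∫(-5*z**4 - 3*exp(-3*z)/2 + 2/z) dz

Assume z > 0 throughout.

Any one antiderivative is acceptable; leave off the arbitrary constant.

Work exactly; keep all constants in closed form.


Step 1. Rewrite: now ∫(2/z) dz + ∫(-5*z**4) dz + ∫(-3*exp(-3*z)/2) dz.
Step 2. Evaluate the standard form: now -z**5 + ∫(2/z) dz + ∫(-3*exp(-3*z)/2) dz.
Step 3. Evaluate the standard form [assuming z > 0]: now -z**5 + 2*log(z) + ∫(-3*exp(-3*z)/2) dz.
Step 4. Evaluate the standard form: now -z**5 + 2*log(z) + exp(-3*z)/2.
Answer: -z**5 + 2*log(z) + exp(-3*z)/2.


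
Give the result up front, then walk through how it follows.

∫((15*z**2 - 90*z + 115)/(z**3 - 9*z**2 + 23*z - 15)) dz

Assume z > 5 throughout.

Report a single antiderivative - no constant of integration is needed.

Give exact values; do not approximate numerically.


The answer is 5*log(z - 5) + 5*log(z - 3) + 5*log(z - 1).
Step 1. Decompose ∫((15*z**2 - 90*z + 115)/(z**3 - 9*z**2 + 23*z - 15)) dz by partial fractions, (15*z**2 - 90*z + 115)/(z**3 - 9*z**2 + 23*z - 15) = 5/(z - 1) + 5/(z - 3) + 5/(z - 5): now ∫(5/(z - 5)) dz + ∫(5/(z - 3)) dz + ∫(5/(z - 1)) dz.
Step 2. Evaluate the standard form [assuming z > 1]: now 5*log(z - 1) + ∫(5/(z - 5)) dz + ∫(5/(z - 3)) dz.
Step 3. Evaluate the standard form [assuming z > 5]: now 5*log(z - 5) + 5*log(z - 1) + ∫(5/(z - 3)) dz.
Step 4. Evaluate the standard form [assuming z > 3]: now 5*log(z - 5) + 5*log(z - 3) + 5*log(z - 1).
Answer: 5*log(z - 5) + 5*log(z - 3) + 5*log(z - 1).


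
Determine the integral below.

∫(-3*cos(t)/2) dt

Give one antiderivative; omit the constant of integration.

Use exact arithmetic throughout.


Answer: -3*sin(t)/2.


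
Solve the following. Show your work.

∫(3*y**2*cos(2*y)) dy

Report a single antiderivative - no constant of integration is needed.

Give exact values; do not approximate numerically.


Step 1. Integrate ∫(3*y**2*cos(2*y)) dy by parts with u = y**2, dv = (3*cos(2*y)) dy, so v = 3*sin(2*y)/2: now 3*y**2*sin(2*y)/2 + ∫(-3*y*sin(2*y)) dy.
Step 2. Integrate ∫(-3*y*sin(2*y)) dy by parts with u = y, dv = (-3*sin(2*y)) dy, so v = 3*cos(2*y)/2: now 3*y**2*sin(2*y)/2 + 3*y*cos(2*y)/2 + ∫(-3*cos(2*y)/2) dy.
Step 3. Evaluate the standard form: now 3*y**2*sin(2*y)/2 + 3*y*cos(2*y)/2 - 3*sin(2*y)/4.
Answer: 3*y**2*sin(2*y)/2 + 3*y*cos(2*y)/2 - 3*sin(2*y)/4.


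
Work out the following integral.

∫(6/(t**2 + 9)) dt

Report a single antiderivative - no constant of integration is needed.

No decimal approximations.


Answer: 2*atan(t/3).


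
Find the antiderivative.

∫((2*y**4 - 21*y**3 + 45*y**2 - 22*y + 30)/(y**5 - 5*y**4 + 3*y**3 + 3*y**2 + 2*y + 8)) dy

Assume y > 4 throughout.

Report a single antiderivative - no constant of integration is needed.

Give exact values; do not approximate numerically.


Answer: -log(y - 4) - log(y - 2) + 4*log(y + 1) - atan(y).


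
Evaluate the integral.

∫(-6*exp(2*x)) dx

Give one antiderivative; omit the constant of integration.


Answer: -3*exp(2*x).


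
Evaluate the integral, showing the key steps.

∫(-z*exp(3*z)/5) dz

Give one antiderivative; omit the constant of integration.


Step 1. Integrate ∫(-z*exp(3*z)/5) dz by parts with u = z, dv = (-exp(3*z)/5) dz, so v = -exp(3*z)/15: now -z*exp(3*z)/15 + ∫(exp(3*z)/15) dz.
Step 2. Evaluate the standard form: now -z*exp(3*z)/15 + exp(3*z)/45.
Answer: -z*exp(3*z)/15 + exp(3*z)/45.


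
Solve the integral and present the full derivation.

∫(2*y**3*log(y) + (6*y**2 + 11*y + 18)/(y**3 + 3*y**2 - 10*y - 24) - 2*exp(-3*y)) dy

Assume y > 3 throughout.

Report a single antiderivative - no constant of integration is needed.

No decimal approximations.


Step 1. Rewrite: now ∫(2*y**3*log(y)) dy + ∫((6*y**2 + 11*y + 18)/(y**3 + 3*y**2 - 10*y - 24)) dy + ∫(-2*exp(-3*y)) dy.
Step 2. Decompose ∫((6*y**2 + 11*y + 18)/(y**3 + 3*y**2 - 10*y - 24)) dy by partial fractions, (6*y**2 + 11*y + 18)/(y**3 + 3*y**2 - 10*y - 24) = 5/(y + 4) - 2/(y + 2) + 3/(y - 3): now ∫(2*y**3*log(y)) dy + ∫(3/(y - 3)) dy + ∫(-2/(y + 2)) dy + ∫(5/(y + 4)) dy + ∫(-2*exp(-3*y)) dy.
Step 3. Evaluate the standard form [assuming y > 3]: now 3*log(y - 3) + ∫(2*y**3*log(y)) dy + ∫(-2/(y + 2)) dy + ∫(5/(y + 4)) dy + ∫(-2*exp(-3*y)) dy.
Step 4. Evaluate the standard form [assuming y > -2]: now 3*log(y - 3) - 2*log(y + 2) + ∫(2*y**3*log(y)) dy + ∫(5/(y + 4)) dy + ∫(-2*exp(-3*y)) dy.
Step 5. Evaluate the standard form [assuming y > -4]: now 3*log(y - 3) - 2*log(y + 2) + 5*log(y + 4) + ∫(2*y**3*log(y)) dy + ∫(-2*exp(-3*y)) dy.
Step 6. Integrate ∫(2*y**3*log(y)) dy by parts with u = log(y), dv = (2*y**3) dy, so v = y**4/2 [assuming y > 0]: now y**4*log(y)/2 + 3*log(y - 3) - 2*log(y + 2) + 5*log(y + 4) + ∫(-y**3/2) dy + ∫(-2*exp(-3*y)) dy.
Step 7. Evaluate the standard form: now y**4*log(y)/2 - y**4/8 + 3*log(y - 3) - 2*log(y + 2) + 5*log(y + 4) + ∫(-2*exp(-3*y)) dy.
Step 8. Evaluate the standard form: now y**4*log(y)/2 - y**4/8 + 3*log(y - 3) - 2*log(y + 2) + 5*log(y + 4) + 2*exp(-3*y)/3.
Answer: y**4*log(y)/2 - y**4/8 + 3*log(y - 3) - 2*log(y + 2) + 5*log(y + 4) + 2*exp(-3*y)/3.


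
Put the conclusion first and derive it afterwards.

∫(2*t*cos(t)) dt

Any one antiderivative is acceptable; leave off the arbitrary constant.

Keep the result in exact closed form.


The answer is 2*t*sin(t) + 2*cos(t).
Step 1. Integrate ∫(2*t*cos(t)) dt by parts with u = t, dv = (2*cos(t)) dt, so v = 2*sin(t): now 2*t*sin(t) + ∫(-2*sin(t)) dt.
Step 2. Evaluate the standard form: now 2*t*sin(t) + 2*cos(t).
Answer: 2*t*sin(t) + 2*cos(t).


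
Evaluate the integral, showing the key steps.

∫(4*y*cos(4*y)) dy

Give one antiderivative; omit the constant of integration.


Step 1. Integrate ∫(4*y*cos(4*y)) dy by parts with u = y, dv = (4*cos(4*y)) dy, so v = sin(4*y): now y*sin(4*y) + ∫(-sin(4*y)) dy.
Step 2. Evaluate the standard form: now y*sin(4*y) + cos(4*y)/4.
Answer: y*sin(4*y) + cos(4*y)/4.


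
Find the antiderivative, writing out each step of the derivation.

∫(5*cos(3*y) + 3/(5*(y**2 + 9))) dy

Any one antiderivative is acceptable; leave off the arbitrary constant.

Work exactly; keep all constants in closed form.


Step 1. Rewrite: now ∫(3/(5*(y**2 + 9))) dy + ∫(5*cos(3*y)) dy.
Step 2. Evaluate the standard form: now 5*sin(3*y)/3 + ∫(3/(5*(y**2 + 9))) dy.
Step 3. Evaluate the standard form: now 5*sin(3*y)/3 + atan(y/3)/5.
Answer: 5*sin(3*y)/3 + atan(y/3)/5.


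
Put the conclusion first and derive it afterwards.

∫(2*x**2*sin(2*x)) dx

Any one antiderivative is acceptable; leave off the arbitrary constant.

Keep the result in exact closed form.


The answer is -x**2*cos(2*x) + x*sin(2*x) + cos(2*x)/2.
Step 1. Integrate ∫(2*x**2*sin(2*x)) dx by parts with u = x**2, dv = (2*sin(2*x)) dx, so v = -cos(2*x): now -x**2*cos(2*x) + ∫(2*x*cos(2*x)) dx.
Step 2. Integrate ∫(2*x*cos(2*x)) dx by parts with u = x, dv = (2*cos(2*x)) dx, so v = sin(2*x): now -x**2*cos(2*x) + x*sin(2*x) + ∫(-sin(2*x)) dx.
Step 3. Evaluate the standard form: now -x**2*cos(2*x) + x*sin(2*x) + cos(2*x)/2.
Answer: -x**2*cos(2*x) + x*sin(2*x) + cos(2*x)/2.


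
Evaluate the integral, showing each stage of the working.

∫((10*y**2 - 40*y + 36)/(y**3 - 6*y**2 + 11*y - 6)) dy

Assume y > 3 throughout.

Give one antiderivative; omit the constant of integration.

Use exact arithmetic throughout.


Step 1. Decompose ∫((10*y**2 - 40*y + 36)/(y**3 - 6*y**2 + 11*y - 6)) dy by partial fractions, (10*y**2 - 40*y + 36)/(y**3 - 6*y**2 + 11*y - 6) = 3/(y - 1) + 4/(y - 2) + 3/(y - 3): now ∫(3/(y - 3)) dy + ∫(4/(y - 2)) dy + ∫(3/(y - 1)) dy.
Step 2. Evaluate the standard form [assuming y > 3]: now 3*log(y - 3) + ∫(4/(y - 2)) dy + ∫(3/(y - 1)) dy.
Step 3. Evaluate the standard form [assuming y > 1]: now 3*log(y - 3) + 3*log(y - 1) + ∫(4/(y - 2)) dy.
Step 4. Evaluate the standard form [assuming y > 2]: now 3*log(y - 3) + 4*log(y - 2) + 3*log(y - 1).
Answer: 3*log(y - 3) + 4*log(y - 2) + 3*log(y - 1).


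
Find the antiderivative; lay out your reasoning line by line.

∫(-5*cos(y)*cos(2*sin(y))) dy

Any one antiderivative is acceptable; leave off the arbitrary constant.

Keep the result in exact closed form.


Step 1. Substitute u = sin(y), turning ∫(-5*cos(y)*cos(2*sin(y))) dy into ∫(-5*cos(2*u)) du: now ∫(-5*cos(2*u)) du.
Step 2. Evaluate the standard form: now -5*sin(2*u)/2.
Step 3. Substitute back u = sin(y): now -5*sin(2*sin(y))/2.
Answer: -5*sin(2*sin(y))/2.


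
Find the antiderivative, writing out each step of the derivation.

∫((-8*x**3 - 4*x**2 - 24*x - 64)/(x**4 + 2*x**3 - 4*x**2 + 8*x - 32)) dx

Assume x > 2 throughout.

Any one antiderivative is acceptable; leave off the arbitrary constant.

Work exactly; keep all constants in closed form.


Step 1. Decompose ∫((-8*x**3 - 4*x**2 - 24*x - 64)/(x**4 + 2*x**3 - 4*x**2 + 8*x - 32)) dx by partial fractions, (-8*x**3 - 4*x**2 - 24*x - 64)/(x**4 + 2*x**3 - 4*x**2 + 8*x - 32) = 4/(x**2 + 4) - 4/(x + 4) - 4/(x - 2): now ∫(-4/(x - 2)) dx + ∫(-4/(x + 4)) dx + ∫(4/(x**2 + 4)) dx.
Step 2. Evaluate the standard form [assuming x > -4]: now -4*log(x + 4) + ∫(-4/(x - 2)) dx + ∫(4/(x**2 + 4)) dx.
Step 3. Evaluate the standard form [assuming x > 2]: now -4*log(x - 2) - 4*log(x + 4) + ∫(4/(x**2 + 4)) dx.
Step 4. Evaluate the standard form: now -4*log(x - 2) - 4*log(x + 4) + 2*atan(x/2).
Answer: -4*log(x - 2) - 4*log(x + 4) + 2*atan(x/2).


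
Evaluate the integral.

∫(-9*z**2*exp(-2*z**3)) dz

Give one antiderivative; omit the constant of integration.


Answer: 3*exp(-2*z**3)/2.


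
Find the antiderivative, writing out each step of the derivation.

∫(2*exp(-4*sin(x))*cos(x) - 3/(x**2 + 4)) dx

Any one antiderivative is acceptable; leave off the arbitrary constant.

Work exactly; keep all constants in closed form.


Step 1. Rewrite: now ∫(2*exp(-4*sin(x))*cos(x)) dx + ∫(-3/(x**2 + 4)) dx.
Step 2. Substitute u = sin(x), turning ∫(2*exp(-4*sin(x))*cos(x)) dx into ∫(2*exp(-4*u)) du: now ∫(-3/(x**2 + 4)) dx + ∫(2*exp(-4*u)) du.
Step 3. Evaluate the standard form: now ∫(-3/(x**2 + 4)) dx - exp(-4*u)/2.
Step 4. Substitute back u = sin(x): now ∫(-3/(x**2 + 4)) dx - exp(-4*sin(x))/2.
Step 5. Evaluate the standard form: now -3*atan(x/2)/2 - exp(-4*sin(x))/2.
Answer: -3*atan(x/2)/2 - exp(-4*sin(x))/2.


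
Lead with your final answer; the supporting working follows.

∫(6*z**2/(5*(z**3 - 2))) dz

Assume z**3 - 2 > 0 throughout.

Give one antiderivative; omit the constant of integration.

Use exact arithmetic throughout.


The answer is 2*log(z**3 - 2)/5.
Step 1. Substitute u = z**3 - 2, turning ∫(6*z**2/(5*(z**3 - 2))) dz into ∫(2/(5*u)) du: now ∫(2/(5*u)) du.
Step 2. Evaluate the standard form [assuming u > 0]: now 2*log(u)/5.
Step 3. Substitute back u = z**3 - 2: now 2*log(z**3 - 2)/5.
Answer: 2*log(z**3 - 2)/5.


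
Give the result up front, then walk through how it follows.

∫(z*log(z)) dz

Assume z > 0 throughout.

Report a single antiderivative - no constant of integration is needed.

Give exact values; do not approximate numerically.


The answer is z**2*log(z)/2 - z**2/4.
Step 1. Integrate ∫(z*log(z)) dz by parts with u = log(z), dv = (z) dz, so v = z**2/2 [assuming z > 0]: now z**2*log(z)/2 + ∫(-z/2) dz.
Step 2. Evaluate the standard form: now z**2*log(z)/2 - z**2/4.
Answer: z**2*log(z)/2 - z**2/4.


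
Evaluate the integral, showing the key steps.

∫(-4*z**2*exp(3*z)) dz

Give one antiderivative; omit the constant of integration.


Step 1. Integrate ∫(-4*z**2*exp(3*z)) dz by parts with u = z**2, dv = (-4*exp(3*z)) dz, so v = -4*exp(3*z)/3: now -4*z**2*exp(3*z)/3 + ∫(8*z*exp(3*z)/3) dz.
Step 2. Integrate ∫(8*z*exp(3*z)/3) dz by parts with u = z, dv = (8*exp(3*z)/3) dz, so v = 8*exp(3*z)/9: now -4*z**2*exp(3*z)/3 + 8*z*exp(3*z)/9 + ∫(-8*exp(3*z)/9) dz.
Step 3. Evaluate the standard form: now -4*z**2*exp(3*z)/3 + 8*z*exp(3*z)/9 - 8*exp(3*z)/27.
Answer: -4*z**2*exp(3*z)/3 + 8*z*exp(3*z)/9 - 8*exp(3*z)/27.


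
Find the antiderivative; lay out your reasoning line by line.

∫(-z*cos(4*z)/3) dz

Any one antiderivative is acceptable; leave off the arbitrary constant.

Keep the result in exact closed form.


Step 1. Integrate ∫(-z*cos(4*z)/3) dz by parts with u = z, dv = (-cos(4*z)/3) dz, so v = -sin(4*z)/12: now -z*sin(4*z)/12 + ∫(sin(4*z)/12) dz.
Step 2. Evaluate the standard form: now -z*sin(4*z)/12 - cos(4*z)/48.
Answer: -z*sin(4*z)/12 - cos(4*z)/48.


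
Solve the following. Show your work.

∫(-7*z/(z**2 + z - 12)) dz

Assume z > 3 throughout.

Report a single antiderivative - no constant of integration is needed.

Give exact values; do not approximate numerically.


Step 1. Decompose ∫(-7*z/(z**2 + z - 12)) dz by partial fractions, -7*z/(z**2 + z - 12) = -4/(z + 4) - 3/(z - 3): now ∫(-3/(z - 3)) dz + ∫(-4/(z + 4)) dz.
Step 2. Evaluate the standard form [assuming z > -4]: now -4*log(z + 4) + ∫(-3/(z - 3)) dz.
Step 3. Evaluate the standard form [assuming z > 3]: now -3*log(z - 3) - 4*log(z + 4).
Answer: -3*log(z - 3) - 4*log(z + 4).


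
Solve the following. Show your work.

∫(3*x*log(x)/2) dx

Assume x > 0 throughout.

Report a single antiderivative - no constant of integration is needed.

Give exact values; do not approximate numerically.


Step 1. Integrate ∫(3*x*log(x)/2) dx by parts with u = log(x), dv = (3*x/2) dx, so v = 3*x**2/4 [assuming x > 0]: now 3*x**2*log(x)/4 + ∫(-3*x/4) dx.
Step 2. Evaluate the standard form: now 3*x**2*log(x)/4 - 3*x**2/8.
Answer: 3*x**2*log(x)/4 - 3*x**2/8.


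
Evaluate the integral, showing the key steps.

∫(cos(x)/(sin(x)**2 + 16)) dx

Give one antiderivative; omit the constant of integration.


Step 1. Substitute u = sin(x), turning ∫(cos(x)/(sin(x)**2 + 16)) dx into ∫(1/(u**2 + 16)) du: now ∫(1/(u**2 + 16)) du.
Step 2. Evaluate the standard form: now atan(u/4)/4.
Step 3. Substitute back u = sin(x): now atan(sin(x)/4)/4.
Answer: atan(sin(x)/4)/4.


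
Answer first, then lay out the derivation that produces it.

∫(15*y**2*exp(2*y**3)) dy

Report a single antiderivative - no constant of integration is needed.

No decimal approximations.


The answer is 5*exp(2*y**3)/2.
Step 1. Substitute u = y**3, turning ∫(15*y**2*exp(2*y**3)) dy into ∫(5*exp(2*u)) du: now ∫(5*exp(2*u)) du.
Step 2. Evaluate the standard form: now 5*exp(2*u)/2.
Step 3. Substitute back u = y**3: now 5*exp(2*y**3)/2.
Answer: 5*exp(2*y**3)/2.


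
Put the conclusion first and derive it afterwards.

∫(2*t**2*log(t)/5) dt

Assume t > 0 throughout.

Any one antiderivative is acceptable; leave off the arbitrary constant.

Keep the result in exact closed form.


The answer is 2*t**3*log(t)/15 - 2*t**3/45.
Step 1. Integrate ∫(2*t**2*log(t)/5) dt by parts with u = log(t), dv = (2*t**2/5) dt, so v = 2*t**3/15 [assuming t > 0]: now 2*t**3*log(t)/15 + ∫(-2*t**2/15) dt.
Step 2. Evaluate the standard form: now 2*t**3*log(t)/15 - 2*t**3/45.
Answer: 2*t**3*log(t)/15 - 2*t**3/45.


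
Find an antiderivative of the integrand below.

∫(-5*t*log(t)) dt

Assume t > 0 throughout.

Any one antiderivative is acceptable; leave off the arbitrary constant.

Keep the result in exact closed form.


Answer: -5*t**2*log(t)/2 + 5*t**2/4.


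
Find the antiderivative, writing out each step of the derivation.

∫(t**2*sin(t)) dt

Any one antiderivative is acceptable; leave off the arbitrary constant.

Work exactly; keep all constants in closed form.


Step 1. Integrate ∫(t**2*sin(t)) dt by parts with u = t**2, dv = (sin(t)) dt, so v = -cos(t): now -t**2*cos(t) + ∫(2*t*cos(t)) dt.
Step 2. Integrate ∫(2*t*cos(t)) dt by parts with u = t, dv = (2*cos(t)) dt, so v = 2*sin(t): now -t**2*cos(t) + 2*t*sin(t) + ∫(-2*sin(t)) dt.
Step 3. Evaluate the standard form: now -t**2*cos(t) + 2*t*sin(t) + 2*cos(t).
Answer: -t**2*cos(t) + 2*t*sin(t) + 2*cos(t).


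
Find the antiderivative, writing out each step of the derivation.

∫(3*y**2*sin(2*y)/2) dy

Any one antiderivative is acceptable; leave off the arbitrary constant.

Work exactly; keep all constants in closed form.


Step 1. Integrate ∫(3*y**2*sin(2*y)/2) dy by parts with u = y**2, dv = (3*sin(2*y)/2) dy, so v = -3*cos(2*y)/4: now -3*y**2*cos(2*y)/4 + ∫(3*y*cos(2*y)/2) dy.
Step 2. Integrate ∫(3*y*cos(2*y)/2) dy by parts with u = y, dv = (3*cos(2*y)/2) dy, so v = 3*sin(2*y)/4: now -3*y**2*cos(2*y)/4 + 3*y*sin(2*y)/4 + ∫(-3*sin(2*y)/4) dy.
Step 3. Evaluate the standard form: now -3*y**2*cos(2*y)/4 + 3*y*sin(2*y)/4 + 3*cos(2*y)/8.
Answer: -3*y**2*cos(2*y)/4 + 3*y*sin(2*y)/4 + 3*cos(2*y)/8.


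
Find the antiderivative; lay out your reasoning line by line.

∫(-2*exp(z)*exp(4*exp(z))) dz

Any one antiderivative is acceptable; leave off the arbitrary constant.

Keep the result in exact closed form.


Step 1. Substitute u = exp(z), turning ∫(-2*exp(z)*exp(4*exp(z))) dz into ∫(-2*exp(4*u)) du: now ∫(-2*exp(4*u)) du.
Step 2. Evaluate the standard form: now -exp(4*u)/2.
Step 3. Substitute back u = exp(z): now -exp(4*exp(z))/2.
Answer: -exp(4*exp(z))/2.


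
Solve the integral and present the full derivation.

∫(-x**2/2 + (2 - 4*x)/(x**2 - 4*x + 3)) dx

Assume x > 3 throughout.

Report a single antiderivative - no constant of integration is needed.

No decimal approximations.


Step 1. Rewrite: now ∫(-x**2/2) dx + ∫((2 - 4*x)/(x**2 - 4*x + 3)) dx.
Step 2. Evaluate the standard form: now -x**3/6 + ∫((2 - 4*x)/(x**2 - 4*x + 3)) dx.
Step 3. Decompose ∫((2 - 4*x)/(x**2 - 4*x + 3)) dx by partial fractions, (2 - 4*x)/(x**2 - 4*x + 3) = 1/(x - 1) - 5/(x - 3): now -x**3/6 + ∫(-5/(x - 3)) dx + ∫(1/(x - 1)) dx.
Step 4. Evaluate the standard form [assuming x > 3]: now -x**3/6 - 5*log(x - 3) + ∫(1/(x - 1)) dx.
Step 5. Evaluate the standard form [assuming x > 1]: now -x**3/6 - 5*log(x - 3) + log(x - 1).
Answer: -x**3/6 - 5*log(x - 3) + log(x - 1).


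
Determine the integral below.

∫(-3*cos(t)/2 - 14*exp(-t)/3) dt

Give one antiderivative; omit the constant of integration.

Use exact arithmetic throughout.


Answer: -3*sin(t)/2 + 14*exp(-t)/3.


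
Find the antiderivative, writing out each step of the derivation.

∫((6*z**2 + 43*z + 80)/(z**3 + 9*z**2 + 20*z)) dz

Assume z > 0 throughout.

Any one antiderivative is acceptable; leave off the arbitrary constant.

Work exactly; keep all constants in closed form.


Step 1. Decompose ∫((6*z**2 + 43*z + 80)/(z**3 + 9*z**2 + 20*z)) dz by partial fractions, (6*z**2 + 43*z + 80)/(z**3 + 9*z**2 + 20*z) = 3/(z + 5) - 1/(z + 4) + 4/z: now ∫(4/z) dz + ∫(-1/(z + 4)) dz + ∫(3/(z + 5)) dz.
Step 2. Evaluate the standard form [assuming z > -5]: now 3*log(z + 5) + ∫(4/z) dz + ∫(-1/(z + 4)) dz.
Step 3. Evaluate the standard form [assuming z > -4]: now -log(z + 4) + 3*log(z + 5) + ∫(4/z) dz.
Step 4. Evaluate the standard form [assuming z > 0]: now 4*log(z) - log(z + 4) + 3*log(z + 5).
Answer: 4*log(z) - log(z + 4) + 3*log(z + 5).


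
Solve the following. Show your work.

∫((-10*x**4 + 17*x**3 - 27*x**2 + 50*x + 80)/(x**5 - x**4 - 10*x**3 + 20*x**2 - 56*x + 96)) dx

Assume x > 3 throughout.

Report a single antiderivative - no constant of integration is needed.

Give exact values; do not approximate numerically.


Step 1. Decompose ∫((-10*x**4 + 17*x**3 - 27*x**2 + 50*x + 80)/(x**5 - x**4 - 10*x**3 + 20*x**2 - 56*x + 96)) dx by partial fractions, (-10*x**4 + 17*x**3 - 27*x**2 + 50*x + 80)/(x**5 - x**4 - 10*x**3 + 20*x**2 - 56*x + 96) = 1/(x**2 + 4) - 5/(x + 4) - 1/(x - 2) - 4/(x - 3): now ∫(-4/(x - 3)) dx + ∫(-1/(x - 2)) dx + ∫(-5/(x + 4)) dx + ∫(1/(x**2 + 4)) dx.
Step 2. Evaluate the standard form [assuming x > 3]: now -4*log(x - 3) + ∫(-1/(x - 2)) dx + ∫(-5/(x + 4)) dx + ∫(1/(x**2 + 4)) dx.
Step 3. Evaluate the standard form [assuming x > -4]: now -4*log(x - 3) - 5*log(x + 4) + ∫(-1/(x - 2)) dx + ∫(1/(x**2 + 4)) dx.
Step 4. Evaluate the standard form [assuming x > 2]: now -4*log(x - 3) - log(x - 2) - 5*log(x + 4) + ∫(1/(x**2 + 4)) dx.
Step 5. Evaluate the standard form: now -4*log(x - 3) - log(x - 2) - 5*log(x + 4) + atan(x/2)/2.
Answer: -4*log(x - 3) - log(x - 2) - 5*log(x + 4) + atan(x/2)/2.


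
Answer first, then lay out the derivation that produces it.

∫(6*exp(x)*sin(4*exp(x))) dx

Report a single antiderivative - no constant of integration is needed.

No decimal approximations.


The answer is -3*cos(4*exp(x))/2.
Step 1. Substitute u = exp(x), turning ∫(6*exp(x)*sin(4*exp(x))) dx into ∫(6*sin(4*u)) du: now ∫(6*sin(4*u)) du.
Step 2. Evaluate the standard form: now -3*cos(4*u)/2.
Step 3. Substitute back u = exp(x): now -3*cos(4*exp(x))/2.
Answer: -3*cos(4*exp(x))/2.


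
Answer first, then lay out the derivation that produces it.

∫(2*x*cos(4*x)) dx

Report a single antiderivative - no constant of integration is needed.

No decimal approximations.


The answer is x*sin(4*x)/2 + cos(4*x)/8.
Step 1. Integrate ∫(2*x*cos(4*x)) dx by parts with u = x, dv = (2*cos(4*x)) dx, so v = sin(4*x)/2: now x*sin(4*x)/2 + ∫(-sin(4*x)/2) dx.
Step 2. Evaluate the standard form: now x*sin(4*x)/2 + cos(4*x)/8.
Answer: x*sin(4*x)/2 + cos(4*x)/8.


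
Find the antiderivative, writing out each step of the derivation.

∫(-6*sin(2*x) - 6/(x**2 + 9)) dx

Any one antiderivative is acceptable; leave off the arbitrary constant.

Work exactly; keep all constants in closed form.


Step 1. Rewrite: now ∫(-6/(x**2 + 9)) dx + ∫(-6*sin(2*x)) dx.
Step 2. Evaluate the standard form: now -2*atan(x/3) + ∫(-6*sin(2*x)) dx.
Step 3. Evaluate the standard form: now 3*cos(2*x) - 2*atan(x/3).
Answer: 3*cos(2*x) - 2*atan(x/3).


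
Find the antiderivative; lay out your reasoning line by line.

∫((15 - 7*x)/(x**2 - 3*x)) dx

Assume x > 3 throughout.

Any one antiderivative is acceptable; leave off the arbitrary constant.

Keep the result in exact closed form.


Step 1. Decompose ∫((15 - 7*x)/(x**2 - 3*x)) dx by partial fractions, (15 - 7*x)/(x**2 - 3*x) = -2/(x - 3) - 5/x: now ∫(-5/x) dx + ∫(-2/(x - 3)) dx.
Step 2. Evaluate the standard form [assuming x > 0]: now -5*log(x) + ∫(-2/(x - 3)) dx.
Step 3. Evaluate the standard form [assuming x > 3]: now -5*log(x) - 2*log(x - 3).
Answer: -5*log(x) - 2*log(x - 3).


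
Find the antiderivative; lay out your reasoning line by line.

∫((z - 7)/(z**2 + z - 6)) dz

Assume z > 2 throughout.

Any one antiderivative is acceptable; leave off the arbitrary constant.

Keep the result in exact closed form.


Step 1. Decompose ∫((z - 7)/(z**2 + z - 6)) dz by partial fractions, (z - 7)/(z**2 + z - 6) = 2/(z + 3) - 1/(z - 2): now ∫(-1/(z - 2)) dz + ∫(2/(z + 3)) dz.
Step 2. Evaluate the standard form [assuming z > 2]: now -log(z - 2) + ∫(2/(z + 3)) dz.
Step 3. Evaluate the standard form [assuming z > -3]: now -log(z - 2) + 2*log(z + 3).
Answer: -log(z - 2) + 2*log(z + 3).


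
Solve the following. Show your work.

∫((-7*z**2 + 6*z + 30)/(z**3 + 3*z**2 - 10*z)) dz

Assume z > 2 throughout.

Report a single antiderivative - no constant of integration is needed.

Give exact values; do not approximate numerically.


Step 1. Decompose ∫((-7*z**2 + 6*z + 30)/(z**3 + 3*z**2 - 10*z)) dz by partial fractions, (-7*z**2 + 6*z + 30)/(z**3 + 3*z**2 - 10*z) = -5/(z + 5) + 1/(z - 2) - 3/z: now ∫(-3/z) dz + ∫(1/(z - 2)) dz + ∫(-5/(z + 5)) dz.
Step 2. Evaluate the standard form [assuming z > 2]: now log(z - 2) + ∫(-3/z) dz + ∫(-5/(z + 5)) dz.
Step 3. Evaluate the standard form [assuming z > 0]: now -3*log(z) + log(z - 2) + ∫(-5/(z + 5)) dz.
Step 4. Evaluate the standard form [assuming z > -5]: now -3*log(z) + log(z - 2) - 5*log(z + 5).
Answer: -3*log(z) + log(z - 2) - 5*log(z + 5).


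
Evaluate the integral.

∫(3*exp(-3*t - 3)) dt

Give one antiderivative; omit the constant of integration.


Answer: -exp(-3*t - 3).


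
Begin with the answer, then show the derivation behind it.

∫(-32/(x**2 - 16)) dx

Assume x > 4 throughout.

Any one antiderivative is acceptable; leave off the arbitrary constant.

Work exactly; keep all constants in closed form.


The answer is -4*log(x - 4) + 4*log(x + 4).
Step 1. Decompose ∫(-32/(x**2 - 16)) dx by partial fractions, -32/(x**2 - 16) = 4/(x + 4) - 4/(x - 4): now ∫(-4/(x - 4)) dx + ∫(4/(x + 4)) dx.
Step 2. Evaluate the standard form [assuming x > 4]: now -4*log(x - 4) + ∫(4/(x + 4)) dx.
Step 3. Evaluate the standard form [assuming x > -4]: now -4*log(x - 4) + 4*log(x + 4).
Answer: -4*log(x - 4) + 4*log(x + 4).


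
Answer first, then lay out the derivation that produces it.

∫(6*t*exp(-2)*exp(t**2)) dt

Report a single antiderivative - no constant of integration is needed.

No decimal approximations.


The answer is 3*exp(t**2 - 2).
Step 1. Substitute u = t**2 - 2, turning ∫(6*t*exp(-2)*exp(t**2)) dt into ∫(3*exp(u)) du: now ∫(3*exp(u)) du.
Step 2. Evaluate the standard form: now 3*exp(u).
Step 3. Substitute back u = t**2 - 2: now 3*exp(t**2 - 2).
Answer: 3*exp(t**2 - 2).


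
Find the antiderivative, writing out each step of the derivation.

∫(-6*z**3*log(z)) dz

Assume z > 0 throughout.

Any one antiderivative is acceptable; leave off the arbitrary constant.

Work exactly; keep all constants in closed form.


Step 1. Integrate ∫(-6*z**3*log(z)) dz by parts with u = log(z), dv = (-6*z**3) dz, so v = -3*z**4/2 [assuming z > 0]: now -3*z**4*log(z)/2 + ∫(3*z**3/2) dz.
Step 2. Evaluate the standard form: now -3*z**4*log(z)/2 + 3*z**4/8.
Answer: -3*z**4*log(z)/2 + 3*z**4/8.


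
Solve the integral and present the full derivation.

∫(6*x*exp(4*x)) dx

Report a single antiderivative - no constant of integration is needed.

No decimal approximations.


Step 1. Integrate ∫(6*x*exp(4*x)) dx by parts with u = x, dv = (6*exp(4*x)) dx, so v = 3*exp(4*x)/2: now 3*x*exp(4*x)/2 + ∫(-3*exp(4*x)/2) dx.
Step 2. Evaluate the standard form: now 3*x*exp(4*x)/2 - 3*exp(4*x)/8.
Answer: 3*x*exp(4*x)/2 - 3*exp(4*x)/8.


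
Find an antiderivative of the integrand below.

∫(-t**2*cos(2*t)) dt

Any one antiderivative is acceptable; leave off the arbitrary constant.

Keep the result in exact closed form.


Answer: -t**2*sin(2*t)/2 - t*cos(2*t)/2 + sin(2*t)/4.


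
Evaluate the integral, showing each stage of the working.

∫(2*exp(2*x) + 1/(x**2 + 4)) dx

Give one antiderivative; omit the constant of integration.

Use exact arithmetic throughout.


Step 1. Rewrite: now ∫(1/(x**2 + 4)) dx + ∫(2*exp(2*x)) dx.
Step 2. Evaluate the standard form: now exp(2*x) + ∫(1/(x**2 + 4)) dx.
Step 3. Evaluate the standard form: now exp(2*x) + atan(x/2)/2.
Answer: exp(2*x) + atan(x/2)/2.


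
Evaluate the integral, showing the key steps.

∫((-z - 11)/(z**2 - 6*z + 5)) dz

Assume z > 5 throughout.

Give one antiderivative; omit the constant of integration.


Step 1. Decompose ∫((-z - 11)/(z**2 - 6*z + 5)) dz by partial fractions, (-z - 11)/(z**2 - 6*z + 5) = 3/(z - 1) - 4/(z - 5): now ∫(-4/(z - 5)) dz + ∫(3/(z - 1)) dz.
Step 2. Evaluate the standard form [assuming z > 5]: now -4*log(z - 5) + ∫(3/(z - 1)) dz.
Step 3. Evaluate the standard form [assuming z > 1]: now -4*log(z - 5) + 3*log(z - 1).
Answer: -4*log(z - 5) + 3*log(z - 1).


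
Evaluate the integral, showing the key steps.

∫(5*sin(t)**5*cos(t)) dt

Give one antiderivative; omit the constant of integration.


Step 1. Substitute u = sin(t), turning ∫(5*sin(t)**5*cos(t)) dt into ∫(5*u**5) du: now ∫(5*u**5) du.
Step 2. Evaluate the standard form: now 5*u**6/6.
Step 3. Substitute back u = sin(t): now 5*sin(t)**6/6.
Answer: 5*sin(t)**6/6.


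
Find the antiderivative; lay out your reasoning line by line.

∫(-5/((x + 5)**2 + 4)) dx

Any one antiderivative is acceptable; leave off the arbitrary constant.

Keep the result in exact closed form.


Step 1. Substitute u = x + 5, turning ∫(-5/((x + 5)**2 + 4)) dx into ∫(-5/(u**2 + 4)) du: now ∫(-5/(u**2 + 4)) du.
Step 2. Evaluate the standard form: now -5*atan(u/2)/2.
Step 3. Substitute back u = x + 5: now -5*atan(x/2 + 5/2)/2.
Answer: -5*atan(x/2 + 5/2)/2.


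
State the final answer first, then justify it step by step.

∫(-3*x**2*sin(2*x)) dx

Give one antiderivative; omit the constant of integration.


The answer is 3*x**2*cos(2*x)/2 - 3*x*sin(2*x)/2 - 3*cos(2*x)/4.
Step 1. Integrate ∫(-3*x**2*sin(2*x)) dx by parts with u = x**2, dv = (-3*sin(2*x)) dx, so v = 3*cos(2*x)/2: now 3*x**2*cos(2*x)/2 + ∫(-3*x*cos(2*x)) dx.
Step 2. Integrate ∫(-3*x*cos(2*x)) dx by parts with u = x, dv = (-3*cos(2*x)) dx, so v = -3*sin(2*x)/2: now 3*x**2*cos(2*x)/2 - 3*x*sin(2*x)/2 + ∫(3*sin(2*x)/2) dx.
Step 3. Evaluate the standard form: now 3*x**2*cos(2*x)/2 - 3*x*sin(2*x)/2 - 3*cos(2*x)/4.
Answer: 3*x**2*cos(2*x)/2 - 3*x*sin(2*x)/2 - 3*cos(2*x)/4.


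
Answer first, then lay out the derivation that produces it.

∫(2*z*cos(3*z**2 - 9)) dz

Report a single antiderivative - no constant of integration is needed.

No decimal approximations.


The answer is sin(3*z**2 - 9)/3.
Step 1. Substitute u = z**2 - 3, turning ∫(2*z*cos(3*z**2 - 9)) dz into ∫(cos(3*u)) du: now ∫(cos(3*u)) du.
Step 2. Evaluate the standard form: now sin(3*u)/3.
Step 3. Substitute back u = z**2 - 3: now sin(3*z**2 - 9)/3.
Answer: sin(3*z**2 - 9)/3.


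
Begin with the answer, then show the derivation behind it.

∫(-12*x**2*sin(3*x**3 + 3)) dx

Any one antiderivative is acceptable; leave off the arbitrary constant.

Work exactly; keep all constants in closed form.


The answer is 4*cos(3*x**3 + 3)/3.
Step 1. Substitute u = x**3 + 1, turning ∫(-12*x**2*sin(3*x**3 + 3)) dx into ∫(-4*sin(3*u)) du: now ∫(-4*sin(3*u)) du.
Step 2. Evaluate the standard form: now 4*cos(3*u)/3.
Step 3. Substitute back u = x**3 + 1: now 4*cos(3*x**3 + 3)/3.
Answer: 4*cos(3*x**3 + 3)/3.


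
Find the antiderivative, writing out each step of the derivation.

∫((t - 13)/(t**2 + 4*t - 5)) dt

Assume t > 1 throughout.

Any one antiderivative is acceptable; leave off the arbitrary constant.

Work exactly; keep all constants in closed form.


Step 1. Decompose ∫((t - 13)/(t**2 + 4*t - 5)) dt by partial fractions, (t - 13)/(t**2 + 4*t - 5) = 3/(t + 5) - 2/(t - 1): now ∫(-2/(t - 1)) dt + ∫(3/(t + 5)) dt.
Step 2. Evaluate the standard form [assuming t > -5]: now 3*log(t + 5) + ∫(-2/(t - 1)) dt.
Step 3. Evaluate the standard form [assuming t > 1]: now -2*log(t - 1) + 3*log(t + 5).
Answer: -2*log(t - 1) + 3*log(t + 5).


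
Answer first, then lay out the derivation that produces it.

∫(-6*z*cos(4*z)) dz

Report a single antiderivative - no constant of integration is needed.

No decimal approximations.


The answer is -3*z*sin(4*z)/2 - 3*cos(4*z)/8.
Step 1. Integrate ∫(-6*z*cos(4*z)) dz by parts with u = z, dv = (-6*cos(4*z)) dz, so v = -3*sin(4*z)/2: now -3*z*sin(4*z)/2 + ∫(3*sin(4*z)/2) dz.
Step 2. Evaluate the standard form: now -3*z*sin(4*z)/2 - 3*cos(4*z)/8.
Answer: -3*z*sin(4*z)/2 - 3*cos(4*z)/8.


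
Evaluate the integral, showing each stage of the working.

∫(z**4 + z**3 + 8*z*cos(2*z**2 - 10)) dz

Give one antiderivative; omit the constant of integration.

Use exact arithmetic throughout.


Step 1. Rewrite: now ∫(z**3) dz + ∫(z**4) dz + ∫(8*z*cos(2*z**2 - 10)) dz.
Step 2. Evaluate the standard form: now z**5/5 + ∫(z**3) dz + ∫(8*z*cos(2*z**2 - 10)) dz.
Step 3. Evaluate the standard form: now z**5/5 + z**4/4 + ∫(8*z*cos(2*z**2 - 10)) dz.
Step 4. Substitute u = z**2 - 5, turning ∫(8*z*cos(2*z**2 - 10)) dz into ∫(4*cos(2*u)) du: now z**5/5 + z**4/4 + ∫(4*cos(2*u)) du.
Step 5. Evaluate the standard form: now z**5/5 + z**4/4 + 2*sin(2*u).
Step 6. Substitute back u = z**2 - 5: now z**5/5 + z**4/4 + 2*sin(2*z**2 - 10).
Answer: z**5/5 + z**4/4 + 2*sin(2*z**2 - 10).


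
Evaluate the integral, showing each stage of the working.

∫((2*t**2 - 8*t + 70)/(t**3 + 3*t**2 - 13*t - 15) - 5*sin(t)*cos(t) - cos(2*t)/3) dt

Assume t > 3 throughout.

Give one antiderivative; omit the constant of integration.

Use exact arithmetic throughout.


Step 1. Rewrite: now ∫((2*t**2 - 8*t + 70)/(t**3 + 3*t**2 - 13*t - 15)) dt + ∫(-5*sin(t)*cos(t)) dt + ∫(-cos(2*t)/3) dt.
Step 2. Substitute u = sin(t), turning ∫(-5*sin(t)*cos(t)) dt into ∫(-5*u) du: now ∫(-5*u) du + ∫((2*t**2 - 8*t + 70)/(t**3 + 3*t**2 - 13*t - 15)) dt + ∫(-cos(2*t)/3) dt.
Step 3. Evaluate the standard form: now -5*u**2/2 + ∫((2*t**2 - 8*t + 70)/(t**3 + 3*t**2 - 13*t - 15)) dt + ∫(-cos(2*t)/3) dt.
Step 4. Substitute back u = sin(t): now -5*sin(t)**2/2 + ∫((2*t**2 - 8*t + 70)/(t**3 + 3*t**2 - 13*t - 15)) dt + ∫(-cos(2*t)/3) dt.
Step 5. Evaluate the standard form: now -5*sin(t)**2/2 - sin(2*t)/6 + ∫((2*t**2 - 8*t + 70)/(t**3 + 3*t**2 - 13*t - 15)) dt.
Step 6. Decompose ∫((2*t**2 - 8*t + 70)/(t**3 + 3*t**2 - 13*t - 15)) dt by partial fractions, (2*t**2 - 8*t + 70)/(t**3 + 3*t**2 - 13*t - 15) = 5/(t + 5) - 5/(t + 1) + 2/(t - 3): now -5*sin(t)**2/2 - sin(2*t)/6 + ∫(2/(t - 3)) dt + ∫(-5/(t + 1)) dt + ∫(5/(t + 5)) dt.
Step 7. Evaluate the standard form [assuming t > 3]: now 2*log(t - 3) - 5*sin(t)**2/2 - sin(2*t)/6 + ∫(-5/(t + 1)) dt + ∫(5/(t + 5)) dt.
Step 8. Evaluate the standard form [assuming t > -5]: now 2*log(t - 3) + 5*log(t + 5) - 5*sin(t)**2/2 - sin(2*t)/6 + ∫(-5/(t + 1)) dt.
Step 9. Evaluate the standard form [assuming t > -1]: now 2*log(t - 3) - 5*log(t + 1) + 5*log(t + 5) - 5*sin(t)**2/2 - sin(2*t)/6.
Answer: 2*log(t - 3) - 5*log(t + 1) + 5*log(t + 5) - 5*sin(t)**2/2 - sin(2*t)/6.


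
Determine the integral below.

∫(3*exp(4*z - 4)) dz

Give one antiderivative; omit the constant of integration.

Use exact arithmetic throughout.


Answer: 3*exp(4*z - 4)/4.


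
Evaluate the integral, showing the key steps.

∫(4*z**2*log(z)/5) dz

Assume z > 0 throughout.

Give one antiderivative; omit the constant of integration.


Step 1. Integrate ∫(4*z**2*log(z)/5) dz by parts with u = log(z), dv = (4*z**2/5) dz, so v = 4*z**3/15 [assuming z > 0]: now 4*z**3*log(z)/15 + ∫(-4*z**2/15) dz.
Step 2. Evaluate the standard form: now 4*z**3*log(z)/15 - 4*z**3/45.
Answer: 4*z**3*log(z)/15 - 4*z**3/45.


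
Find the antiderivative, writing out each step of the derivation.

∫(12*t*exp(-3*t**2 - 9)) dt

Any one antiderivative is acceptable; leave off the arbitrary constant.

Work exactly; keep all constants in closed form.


Step 1. Substitute u = t**2 + 3, turning ∫(12*t*exp(-3*t**2 - 9)) dt into ∫(6*exp(-3*u)) du: now ∫(6*exp(-3*u)) du.
Step 2. Evaluate the standard form: now -2*exp(-3*u).
Step 3. Substitute back u = t**2 + 3: now -2*exp(-3*t**2 - 9).
Answer: -2*exp(-3*t**2 - 9).


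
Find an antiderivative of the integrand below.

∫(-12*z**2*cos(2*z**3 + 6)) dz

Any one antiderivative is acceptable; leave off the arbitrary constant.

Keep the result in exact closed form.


Answer: -2*sin(2*z**3 + 6).


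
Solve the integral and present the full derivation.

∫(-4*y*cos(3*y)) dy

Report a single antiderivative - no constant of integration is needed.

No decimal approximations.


Step 1. Integrate ∫(-4*y*cos(3*y)) dy by parts with u = y, dv = (-4*cos(3*y)) dy, so v = -4*sin(3*y)/3: now -4*y*sin(3*y)/3 + ∫(4*sin(3*y)/3) dy.
Step 2. Evaluate the standard form: now -4*y*sin(3*y)/3 - 4*cos(3*y)/9.
Answer: -4*y*sin(3*y)/3 - 4*cos(3*y)/9.


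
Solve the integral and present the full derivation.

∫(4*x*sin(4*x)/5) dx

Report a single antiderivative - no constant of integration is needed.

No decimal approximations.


Step 1. Integrate ∫(4*x*sin(4*x)/5) dx by parts with u = x, dv = (4*sin(4*x)/5) dx, so v = -cos(4*x)/5: now -x*cos(4*x)/5 + ∫(cos(4*x)/5) dx.
Step 2. Evaluate the standard form: now -x*cos(4*x)/5 + sin(4*x)/20.
Answer: -x*cos(4*x)/5 + sin(4*x)/20.


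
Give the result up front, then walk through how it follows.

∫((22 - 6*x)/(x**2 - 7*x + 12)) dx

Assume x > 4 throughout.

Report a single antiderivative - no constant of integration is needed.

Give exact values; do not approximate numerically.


The answer is -2*log(x - 4) - 4*log(x - 3).
Step 1. Decompose ∫((22 - 6*x)/(x**2 - 7*x + 12)) dx by partial fractions, (22 - 6*x)/(x**2 - 7*x + 12) = -4/(x - 3) - 2/(x - 4): now ∫(-2/(x - 4)) dx + ∫(-4/(x - 3)) dx.
Step 2. Evaluate the standard form [assuming x > 4]: now -2*log(x - 4) + ∫(-4/(x - 3)) dx.
Step 3. Evaluate the standard form [assuming x > 3]: now -2*log(x - 4) - 4*log(x - 3).
Answer: -2*log(x - 4) - 4*log(x - 3).


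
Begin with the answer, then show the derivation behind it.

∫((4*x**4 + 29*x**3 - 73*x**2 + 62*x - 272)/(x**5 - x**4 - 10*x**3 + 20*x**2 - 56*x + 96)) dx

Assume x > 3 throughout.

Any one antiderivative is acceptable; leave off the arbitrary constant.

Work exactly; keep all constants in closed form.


The answer is 4*log(x - 3) + 3*log(x - 2) - 3*log(x + 4) + 3*atan(x/2)/2.
Step 1. Decompose ∫((4*x**4 + 29*x**3 - 73*x**2 + 62*x - 272)/(x**5 - x**4 - 10*x**3 + 20*x**2 - 56*x + 96)) dx by partial fractions, (4*x**4 + 29*x**3 - 73*x**2 + 62*x - 272)/(x**5 - x**4 - 10*x**3 + 20*x**2 - 56*x + 96) = 3/(x**2 + 4) - 3/(x + 4) + 3/(x - 2) + 4/(x - 3): now ∫(4/(x - 3)) dx + ∫(3/(x - 2)) dx + ∫(-3/(x + 4)) dx + ∫(3/(x**2 + 4)) dx.
Step 2. Evaluate the standard form [assuming x > -4]: now -3*log(x + 4) + ∫(4/(x - 3)) dx + ∫(3/(x - 2)) dx + ∫(3/(x**2 + 4)) dx.
Step 3. Evaluate the standard form [assuming x > 3]: now 4*log(x - 3) - 3*log(x + 4) + ∫(3/(x - 2)) dx + ∫(3/(x**2 + 4)) dx.
Step 4. Evaluate the standard form [assuming x > 2]: now 4*log(x - 3) + 3*log(x - 2) - 3*log(x + 4) + ∫(3/(x**2 + 4)) dx.
Step 5. Evaluate the standard form: now 4*log(x - 3) + 3*log(x - 2) - 3*log(x + 4) + 3*atan(x/2)/2.
Answer: 4*log(x - 3) + 3*log(x - 2) - 3*log(x + 4) + 3*atan(x/2)/2.


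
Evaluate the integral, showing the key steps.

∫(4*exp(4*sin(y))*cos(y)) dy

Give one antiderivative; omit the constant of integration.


Step 1. Substitute u = sin(y), turning ∫(4*exp(4*sin(y))*cos(y)) dy into ∫(4*exp(4*u)) du: now ∫(4*exp(4*u)) du.
Step 2. Evaluate the standard form: now exp(4*u).
Step 3. Substitute back u = sin(y): now exp(4*sin(y)).
Answer: exp(4*sin(y)).


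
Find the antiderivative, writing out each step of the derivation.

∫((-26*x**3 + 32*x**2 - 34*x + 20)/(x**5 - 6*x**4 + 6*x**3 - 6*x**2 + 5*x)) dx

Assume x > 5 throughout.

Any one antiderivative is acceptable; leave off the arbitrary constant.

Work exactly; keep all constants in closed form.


Step 1. Decompose ∫((-26*x**3 + 32*x**2 - 34*x + 20)/(x**5 - 6*x**4 + 6*x**3 - 6*x**2 + 5*x)) dx by partial fractions, (-26*x**3 + 32*x**2 - 34*x + 20)/(x**5 - 6*x**4 + 6*x**3 - 6*x**2 + 5*x) = -2/(x**2 + 1) + 1/(x - 1) - 5/(x - 5) + 4/x: now ∫(4/x) dx + ∫(-5/(x - 5)) dx + ∫(1/(x - 1)) dx + ∫(-2/(x**2 + 1)) dx.
Step 2. Evaluate the standard form [assuming x > 1]: now log(x - 1) + ∫(4/x) dx + ∫(-5/(x - 5)) dx + ∫(-2/(x**2 + 1)) dx.
Step 3. Evaluate the standard form [assuming x > 5]: now -5*log(x - 5) + log(x - 1) + ∫(4/x) dx + ∫(-2/(x**2 + 1)) dx.
Step 4. Evaluate the standard form [assuming x > 0]: now 4*log(x) - 5*log(x - 5) + log(x - 1) + ∫(-2/(x**2 + 1)) dx.
Step 5. Evaluate the standard form: now 4*log(x) - 5*log(x - 5) + log(x - 1) - 2*atan(x).
Answer: 4*log(x) - 5*log(x - 5) + log(x - 1) - 2*atan(x).


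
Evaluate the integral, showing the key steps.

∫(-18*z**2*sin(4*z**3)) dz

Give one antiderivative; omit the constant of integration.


Step 1. Substitute u = z**3, turning ∫(-18*z**2*sin(4*z**3)) dz into ∫(-6*sin(4*u)) du: now ∫(-6*sin(4*u)) du.
Step 2. Evaluate the standard form: now 3*cos(4*u)/2.
Step 3. Substitute back u = z**3: now 3*cos(4*z**3)/2.
Answer: 3*cos(4*z**3)/2.


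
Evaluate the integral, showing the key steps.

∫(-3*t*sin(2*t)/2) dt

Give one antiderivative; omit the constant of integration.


Step 1. Integrate ∫(-3*t*sin(2*t)/2) dt by parts with u = t, dv = (-3*sin(2*t)/2) dt, so v = 3*cos(2*t)/4: now 3*t*cos(2*t)/4 + ∫(-3*cos(2*t)/4) dt.
Step 2. Evaluate the standard form: now 3*t*cos(2*t)/4 - 3*sin(2*t)/8.
Answer: 3*t*cos(2*t)/4 - 3*sin(2*t)/8.
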